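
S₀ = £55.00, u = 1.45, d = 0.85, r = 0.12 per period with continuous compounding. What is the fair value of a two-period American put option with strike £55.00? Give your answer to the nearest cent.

Risk-neutral probability p = (e^0.12 − 0.85)/(1.45 − 0.85) = 0.2775/0.6000 = 0.4625
Terminal stock prices: S_uu = 115.6, S_ud = 67.79, S_dd = 39.74
Terminal payoffs (K − S): max(-60.64, 0) = 0, max(-12.79, 0) = 0, max(15.26, 0) = 15.26
Node u (S = 79.75): continuation = e^(−0.12)·[0.4625·0.0000 + 0.5375·0.0000] = 0.0000; exercise value = 0.0000 ≤ continuation, so V_u = 0.0000
Node d (S = 46.75): continuation = e^(−0.12)·[0.4625·0.0000 + 0.5375·15.2625] = 7.2760; exercise value = 8.2500 > continuation, so V_d = 8.2500 (exercise)
Node 0 (S = 55): continuation = e^(−0.12)·[0.4625·0.0000 + 0.5375·8.2500] = 3.9330; exercise value = 0.0000 ≤ continuation, so V_0 = 3.9330

£3.93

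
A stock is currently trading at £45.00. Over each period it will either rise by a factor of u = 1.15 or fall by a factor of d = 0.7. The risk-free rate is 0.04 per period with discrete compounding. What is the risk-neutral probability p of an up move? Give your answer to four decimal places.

Risk-neutral probability p = (1 + 0.04 − 0.7)/(1.15 − 0.7) = 0.3400/0.4500 = 0.7556

p = 0.7556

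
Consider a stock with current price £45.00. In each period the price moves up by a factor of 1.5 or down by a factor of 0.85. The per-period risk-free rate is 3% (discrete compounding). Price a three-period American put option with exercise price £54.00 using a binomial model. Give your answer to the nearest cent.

£11.98

Risk-neutral probability p = (1 + 0.03 − 0.85)/(1.5 − 0.85) = 0.1800/0.6500 = 0.2769
Terminal stock prices: S_uuu = 151.9, S_uud = 86.06, S_udd = 48.77, S_ddd = 27.64
Terminal payoffs (K − S): max(-97.88, 0) = 0, max(-32.06, 0) = 0, max(5.231, 0) = 5.231, max(26.36, 0) = 26.36
Node uu (S = 101.2): continuation = 1/1.03·[0.2769·0.0000 + 0.7231·0.0000] = 0.0000; exercise value = 0.0000 ≤ continuation, so V_uu = 0.0000
Node ud (S = 57.38): continuation = 1/1.03·[0.2769·0.0000 + 0.7231·5.2313] = 3.6724; exercise value = 0.0000 ≤ continuation, so V_ud = 3.6724
Node dd (S = 32.51): continuation = 1/1.03·[0.2769·5.2313 + 0.7231·26.3644] = 19.9147; exercise value = 21.4875 > continuation, so V_dd = 21.4875 (exercise)
Node u (S = 67.5): continuation = 1/1.03·[0.2769·0.0000 + 0.7231·3.6724] = 2.5781; exercise value = 0.0000 ≤ continuation, so V_u = 2.5781
Node d (S = 38.25): continuation = 1/1.03·[0.2769·3.6724 + 0.7231·21.4875] = 16.0719; exercise value = 15.7500 ≤ continuation, so V_d = 16.0719
Node 0 (S = 45): continuation = 1/1.03·[0.2769·2.5781 + 0.7231·16.0719] = 11.9759; exercise value = 9.0000 ≤ continuation, so V_0 = 11.9759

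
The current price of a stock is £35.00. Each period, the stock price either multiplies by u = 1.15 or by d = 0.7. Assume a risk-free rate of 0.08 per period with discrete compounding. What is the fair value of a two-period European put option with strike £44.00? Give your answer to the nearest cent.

£4.12

Risk-neutral probability p = (1 + 0.08 − 0.7)/(1.15 − 0.7) = 0.3800/0.4500 = 0.8444
Terminal stock prices: S_uu = 46.29, S_ud = 28.17, S_dd = 17.15
Terminal payoffs (K − S): max(-2.287, 0) = 0, max(15.83, 0) = 15.83, max(26.85, 0) = 26.85
Node u (S = 40.25): V_u = 1/1.08·[0.8444·0.0000 + 0.1556·15.8250] = 2.2793
Node d (S = 24.5): V_d = 1/1.08·[0.8444·15.8250 + 0.1556·26.8500] = 16.2407
Node 0 (S = 35): V_0 = 1/1.08·[0.8444·2.2793 + 0.1556·16.2407] = 4.1214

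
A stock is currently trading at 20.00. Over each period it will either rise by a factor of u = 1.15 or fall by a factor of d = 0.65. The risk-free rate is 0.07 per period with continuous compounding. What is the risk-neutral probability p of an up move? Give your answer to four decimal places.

Risk-neutral probability p = (e^0.07 − 0.65)/(1.15 − 0.65) = 0.4225/0.5000 = 0.8450

p = 0.8450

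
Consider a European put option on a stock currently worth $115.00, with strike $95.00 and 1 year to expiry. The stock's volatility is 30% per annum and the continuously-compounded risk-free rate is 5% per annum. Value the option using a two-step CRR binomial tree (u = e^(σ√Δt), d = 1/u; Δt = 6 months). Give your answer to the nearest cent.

$4.58

CRR parameters: u = e^(σ√Δt) = e^(0.3·√0.5) = 1.2363, d = 1/u = 0.8089
Per-period rate: rΔt = 0.05·0.5 = 0.025, so R = e^0.025 = 1.0253
Risk-neutral probability p = (e^0.025 − 0.8089)/(1.2363 − 0.8089) = 0.2165/0.4275 = 0.5064
Terminal stock prices: S_uu = 175.8, S_ud = 115, S_dd = 75.24
Terminal payoffs (K − S): max(-80.77, 0) = 0, max(-20, 0) = 0, max(19.76, 0) = 19.76
Node u (S = 142.2): V_u = e^(−0.025)·[0.5064·0.0000 + 0.4936·0.0000] = 0.0000
Node d (S = 93.02): V_d = e^(−0.025)·[0.5064·0.0000 + 0.4936·19.7611] = 9.5135
Node 0 (S = 115): V_0 = e^(−0.025)·[0.5064·0.0000 + 0.4936·9.5135] = 4.5800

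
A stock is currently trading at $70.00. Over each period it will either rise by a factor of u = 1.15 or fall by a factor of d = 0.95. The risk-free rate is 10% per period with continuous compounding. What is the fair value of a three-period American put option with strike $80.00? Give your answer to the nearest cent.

Risk-neutral probability p = (e^0.1 − 0.95)/(1.15 − 0.95) = 0.1552/0.2000 = 0.7759
Terminal stock prices: S_uuu = 106.5, S_uud = 87.95, S_udd = 72.65, S_ddd = 60.02
Terminal payoffs (K − S): max(-26.46, 0) = 0, max(-7.946, 0) = 0, max(7.349, 0) = 7.349, max(19.98, 0) = 19.98
Node uu (S = 92.57): continuation = e^(−0.1)·[0.7759·0.0000 + 0.2241·0.0000] = 0.0000; exercise value = 0.0000 ≤ continuation, so V_uu = 0.0000
Node ud (S = 76.47): continuation = e^(−0.1)·[0.7759·0.0000 + 0.2241·7.3487] = 1.4904; exercise value = 3.5250 > continuation, so V_ud = 3.5250 (exercise)
Node dd (S = 63.17): continuation = e^(−0.1)·[0.7759·7.3487 + 0.2241·19.9838] = 9.2120; exercise value = 16.8250 > continuation, so V_dd = 16.8250 (exercise)
Node u (S = 80.5): continuation = e^(−0.1)·[0.7759·0.0000 + 0.2241·3.5250] = 0.7149; exercise value = 0.0000 ≤ continuation, so V_u = 0.7149
Node d (S = 66.5): continuation = e^(−0.1)·[0.7759·3.5250 + 0.2241·16.8250] = 5.8870; exercise value = 13.5000 > continuation, so V_d = 13.5000 (exercise)
Node 0 (S = 70): continuation = e^(−0.1)·[0.7759·0.7149 + 0.2241·13.5000] = 3.2399; exercise value = 10.0000 > continuation, so V_0 = 10.0000 (exercise)

$10.00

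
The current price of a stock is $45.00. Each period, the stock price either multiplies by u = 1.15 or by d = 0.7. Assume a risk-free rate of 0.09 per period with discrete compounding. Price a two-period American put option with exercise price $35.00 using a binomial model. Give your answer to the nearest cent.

Risk-neutral probability p = (1 + 0.09 − 0.7)/(1.15 − 0.7) = 0.3900/0.4500 = 0.8667
Terminal stock prices: S_uu = 59.51, S_ud = 36.22, S_dd = 22.05
Terminal payoffs (K − S): max(-24.51, 0) = 0, max(-1.225, 0) = 0, max(12.95, 0) = 12.95
Node u (S = 51.75): continuation = 1/1.09·[0.8667·0.0000 + 0.1333·0.0000] = 0.0000; exercise value = 0.0000 ≤ continuation, so V_u = 0.0000
Node d (S = 31.5): continuation = 1/1.09·[0.8667·0.0000 + 0.1333·12.9500] = 1.5841; exercise value = 3.5000 > continuation, so V_d = 3.5000 (exercise)
Node 0 (S = 45): continuation = 1/1.09·[0.8667·0.0000 + 0.1333·3.5000] = 0.4281; exercise value = 0.0000 ≤ continuation, so V_0 = 0.4281

$0.43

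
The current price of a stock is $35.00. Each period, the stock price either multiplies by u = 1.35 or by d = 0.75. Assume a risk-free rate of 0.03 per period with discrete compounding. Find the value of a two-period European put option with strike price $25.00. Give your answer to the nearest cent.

$1.42

Risk-neutral probability p = (1 + 0.03 − 0.75)/(1.35 − 0.75) = 0.2800/0.6000 = 0.4667
Terminal stock prices: S_uu = 63.79, S_ud = 35.44, S_dd = 19.69
Terminal payoffs (K − S): max(-38.79, 0) = 0, max(-10.44, 0) = 0, max(5.312, 0) = 5.312
Node u (S = 47.25): V_u = 1/1.03·[0.4667·0.0000 + 0.5333·0.0000] = 0.0000
Node d (S = 26.25): V_d = 1/1.03·[0.4667·0.0000 + 0.5333·5.3125] = 2.7508
Node 0 (S = 35): V_0 = 1/1.03·[0.4667·0.0000 + 0.5333·2.7508] = 1.4244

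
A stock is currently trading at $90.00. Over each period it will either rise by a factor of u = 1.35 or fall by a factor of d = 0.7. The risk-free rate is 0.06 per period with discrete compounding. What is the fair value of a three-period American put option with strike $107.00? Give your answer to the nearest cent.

$23.35

Risk-neutral probability p = (1 + 0.06 − 0.7)/(1.35 − 0.7) = 0.3600/0.6500 = 0.5538
Terminal stock prices: S_uuu = 221.4, S_uud = 114.8, S_udd = 59.53, S_ddd = 30.87
Terminal payoffs (K − S): max(-114.4, 0) = 0, max(-7.818, 0) = 0, max(47.47, 0) = 47.47, max(76.13, 0) = 76.13
Node uu (S = 164): continuation = 1/1.06·[0.5538·0.0000 + 0.4462·0.0000] = 0.0000; exercise value = 0.0000 ≤ continuation, so V_uu = 0.0000
Node ud (S = 85.05): continuation = 1/1.06·[0.5538·0.0000 + 0.4462·47.4650] = 19.9780; exercise value = 21.9500 > continuation, so V_ud = 21.9500 (exercise)
Node dd (S = 44.1): continuation = 1/1.06·[0.5538·47.4650 + 0.4462·76.1300] = 56.8434; exercise value = 62.9000 > continuation, so V_dd = 62.9000 (exercise)
Node u (S = 121.5): continuation = 1/1.06·[0.5538·0.0000 + 0.4462·21.9500] = 9.2388; exercise value = 0.0000 ≤ continuation, so V_u = 9.2388
Node d (S = 63): continuation = 1/1.06·[0.5538·21.9500 + 0.4462·62.9000] = 37.9434; exercise value = 44.0000 > continuation, so V_d = 44.0000 (exercise)
Node 0 (S = 90): continuation = 1/1.06·[0.5538·9.2388 + 0.4462·44.0000] = 23.3468; exercise value = 17.0000 ≤ continuation, so V_0 = 23.3468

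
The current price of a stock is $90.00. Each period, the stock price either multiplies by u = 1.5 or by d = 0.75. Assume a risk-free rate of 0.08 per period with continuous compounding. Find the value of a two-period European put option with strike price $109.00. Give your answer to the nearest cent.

Risk-neutral probability p = (e^0.08 − 0.75)/(1.5 − 0.75) = 0.3333/0.7500 = 0.4444
Terminal stock prices: S_uu = 202.5, S_ud = 101.2, S_dd = 50.62
Terminal payoffs (K − S): max(-93.5, 0) = 0, max(7.75, 0) = 7.75, max(58.38, 0) = 58.38
Node u (S = 135): V_u = e^(−0.08)·[0.4444·0.0000 + 0.5556·7.7500] = 3.9750
Node d (S = 67.5): V_d = e^(−0.08)·[0.4444·7.7500 + 0.5556·58.3750] = 33.1197
Node 0 (S = 90): V_0 = e^(−0.08)·[0.4444·3.9750 + 0.5556·33.1197] = 18.6177

$18.62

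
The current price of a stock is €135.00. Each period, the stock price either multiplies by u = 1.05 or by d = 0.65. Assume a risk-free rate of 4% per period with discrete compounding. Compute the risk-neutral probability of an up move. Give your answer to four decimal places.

Risk-neutral probability p = (1 + 0.04 − 0.65)/(1.05 − 0.65) = 0.3900/0.4000 = 0.9750

p = 0.9750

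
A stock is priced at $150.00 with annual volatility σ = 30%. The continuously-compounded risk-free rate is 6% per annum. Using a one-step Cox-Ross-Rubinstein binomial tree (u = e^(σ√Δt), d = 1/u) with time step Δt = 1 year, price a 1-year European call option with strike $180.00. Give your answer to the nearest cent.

$11.16

CRR parameters: u = e^(σ√Δt) = e^(0.3·√1) = 1.3499, d = 1/u = 0.7408
Per-period rate: rΔt = 0.06·1 = 0.06, so R = e^0.06 = 1.0618
Risk-neutral probability p = (e^0.06 − 0.7408)/(1.3499 − 0.7408) = 0.3210/0.6090 = 0.5271
Terminal stock prices: S_u = 202.5, S_d = 111.1
Terminal payoffs (S − K): max(22.48, 0) = 22.48, max(-68.88, 0) = 0
Node 0 (S = 150): V_0 = e^(−0.06)·[0.5271·22.4788 + 0.4729·0.0000] = 11.1583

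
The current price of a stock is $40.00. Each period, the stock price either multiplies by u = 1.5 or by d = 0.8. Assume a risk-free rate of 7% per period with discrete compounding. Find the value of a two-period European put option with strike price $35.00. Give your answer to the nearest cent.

$3.10

Risk-neutral probability p = (1 + 0.07 − 0.8)/(1.5 − 0.8) = 0.2700/0.7000 = 0.3857
Terminal stock prices: S_uu = 90, S_ud = 48, S_dd = 25.6
Terminal payoffs (K − S): max(-55, 0) = 0, max(-13, 0) = 0, max(9.4, 0) = 9.4
Node u (S = 60): V_u = 1/1.07·[0.3857·0.0000 + 0.6143·0.0000] = 0.0000
Node d (S = 32): V_d = 1/1.07·[0.3857·0.0000 + 0.6143·9.4000] = 5.3965
Node 0 (S = 40): V_0 = 1/1.07·[0.3857·0.0000 + 0.6143·5.3965] = 3.0981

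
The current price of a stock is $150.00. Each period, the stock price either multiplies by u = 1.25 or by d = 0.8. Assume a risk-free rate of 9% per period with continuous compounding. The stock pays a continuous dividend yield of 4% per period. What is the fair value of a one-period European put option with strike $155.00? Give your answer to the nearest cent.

Per-period risk-free factor R = e^0.09 = 1.0942; dividend-adjusted growth = e^(0.09−0.04) = 1.0513.
Risk-neutral probability p = (1.0513 − 0.8)/(1.25 − 0.8) = 0.2513/0.4500 = 0.5584
Terminal stock prices: S_u = 187.5, S_d = 120
Terminal payoffs (K − S): max(-32.5, 0) = 0, max(35, 0) = 35
Node 0 (S = 150): V_0 = e^(−0.09)·[0.5584·0.0000 + 0.4416·35.0000] = 14.1264

$14.13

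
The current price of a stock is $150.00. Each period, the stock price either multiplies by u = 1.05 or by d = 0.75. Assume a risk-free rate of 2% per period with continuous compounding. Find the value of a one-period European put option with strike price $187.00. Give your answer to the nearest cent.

Risk-neutral probability p = (e^0.02 − 0.75)/(1.05 − 0.75) = 0.2702/0.3000 = 0.9007
Terminal stock prices: S_u = 157.5, S_d = 112.5
Terminal payoffs (K − S): max(29.5, 0) = 29.5, max(74.5, 0) = 74.5
Node 0 (S = 150): V_0 = e^(−0.02)·[0.9007·29.5000 + 0.0993·74.5000] = 33.2972

$33.30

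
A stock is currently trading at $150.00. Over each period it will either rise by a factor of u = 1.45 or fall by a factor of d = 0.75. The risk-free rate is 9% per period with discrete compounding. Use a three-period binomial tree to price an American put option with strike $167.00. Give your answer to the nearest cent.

Risk-neutral probability p = (1 + 0.09 − 0.75)/(1.45 − 0.75) = 0.3400/0.7000 = 0.4857
Terminal stock prices: S_uuu = 457.3, S_uud = 236.5, S_udd = 122.3, S_ddd = 63.28
Terminal payoffs (K − S): max(-290.3, 0) = 0, max(-69.53, 0) = 0, max(44.66, 0) = 44.66, max(103.7, 0) = 103.7
Node uu (S = 315.4): continuation = 1/1.09·[0.4857·0.0000 + 0.5143·0.0000] = 0.0000; exercise value = 0.0000 ≤ continuation, so V_uu = 0.0000
Node ud (S = 163.1): continuation = 1/1.09·[0.4857·0.0000 + 0.5143·44.6562] = 21.0698; exercise value = 3.8750 ≤ continuation, so V_ud = 21.0698
Node dd (S = 84.38): continuation = 1/1.09·[0.4857·44.6562 + 0.5143·103.7188] = 68.8360; exercise value = 82.6250 > continuation, so V_dd = 82.6250 (exercise)
Node u (S = 217.5): continuation = 1/1.09·[0.4857·0.0000 + 0.5143·21.0698] = 9.9412; exercise value = 0.0000 ≤ continuation, so V_u = 9.9412
Node d (S = 112.5): continuation = 1/1.09·[0.4857·21.0698 + 0.5143·82.6250] = 48.3732; exercise value = 54.5000 > continuation, so V_d = 54.5000 (exercise)
Node 0 (S = 150): continuation = 1/1.09·[0.4857·9.9412 + 0.5143·54.5000] = 30.1442; exercise value = 17.0000 ≤ continuation, so V_0 = 30.1442

$30.14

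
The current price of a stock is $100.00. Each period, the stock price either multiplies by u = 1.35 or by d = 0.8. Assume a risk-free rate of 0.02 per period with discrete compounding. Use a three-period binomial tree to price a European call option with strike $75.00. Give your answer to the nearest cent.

Risk-neutral probability p = (1 + 0.02 − 0.8)/(1.35 − 0.8) = 0.2200/0.5500 = 0.4000
Terminal stock prices: S_uuu = 246, S_uud = 145.8, S_udd = 86.4, S_ddd = 51.2
Terminal payoffs (S − K): max(171, 0) = 171, max(70.8, 0) = 70.8, max(11.4, 0) = 11.4, max(-23.8, 0) = 0
Node uu (S = 182.3): V_uu = 1/1.02·[0.4000·171.0375 + 0.6000·70.8000] = 108.7206
Node ud (S = 108): V_ud = 1/1.02·[0.4000·70.8000 + 0.6000·11.4000] = 34.4706
Node dd (S = 64): V_dd = 1/1.02·[0.4000·11.4000 + 0.6000·0.0000] = 4.4706
Node u (S = 135): V_u = 1/1.02·[0.4000·108.7206 + 0.6000·34.4706] = 62.9123
Node d (S = 80): V_d = 1/1.02·[0.4000·34.4706 + 0.6000·4.4706] = 16.1476
Node 0 (S = 100): V_0 = 1/1.02·[0.4000·62.9123 + 0.6000·16.1476] = 34.1701

$34.17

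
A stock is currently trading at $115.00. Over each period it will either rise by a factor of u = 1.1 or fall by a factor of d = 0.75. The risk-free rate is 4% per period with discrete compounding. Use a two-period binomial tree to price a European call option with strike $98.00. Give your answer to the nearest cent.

Risk-neutral probability p = (1 + 0.04 − 0.75)/(1.1 − 0.75) = 0.2900/0.3500 = 0.8286
Terminal stock prices: S_uu = 139.2, S_ud = 94.88, S_dd = 64.69
Terminal payoffs (S − K): max(41.15, 0) = 41.15, max(-3.125, 0) = 0, max(-33.31, 0) = 0
Node u (S = 126.5): V_u = 1/1.04·[0.8286·41.1500 + 0.1714·0.0000] = 32.7843
Node d (S = 86.25): V_d = 1/1.04·[0.8286·0.0000 + 0.1714·0.0000] = 0.0000
Node 0 (S = 115): V_0 = 1/1.04·[0.8286·32.7843 + 0.1714·0.0000] = 26.1194

$26.12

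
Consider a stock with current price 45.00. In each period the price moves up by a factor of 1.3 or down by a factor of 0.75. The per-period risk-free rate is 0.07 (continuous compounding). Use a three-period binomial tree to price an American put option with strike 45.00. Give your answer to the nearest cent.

Risk-neutral probability p = (e^0.07 − 0.75)/(1.3 − 0.75) = 0.3225/0.5500 = 0.5864
Terminal stock prices: S_uuu = 98.87, S_uud = 57.04, S_udd = 32.91, S_ddd = 18.98
Terminal payoffs (K − S): max(-53.87, 0) = 0, max(-12.04, 0) = 0, max(12.09, 0) = 12.09, max(26.02, 0) = 26.02
Node uu (S = 76.05): continuation = e^(−0.07)·[0.5864·0.0000 + 0.4136·0.0000] = 0.0000; exercise value = 0.0000 ≤ continuation, so V_uu = 0.0000
Node ud (S = 43.88): continuation = e^(−0.07)·[0.5864·0.0000 + 0.4136·12.0938] = 4.6641; exercise value = 1.1250 ≤ continuation, so V_ud = 4.6641
Node dd (S = 25.31): continuation = e^(−0.07)·[0.5864·12.0938 + 0.4136·26.0156] = 16.6452; exercise value = 19.6875 > continuation, so V_dd = 19.6875 (exercise)
Node u (S = 58.5): continuation = e^(−0.07)·[0.5864·0.0000 + 0.4136·4.6641] = 1.7987; exercise value = 0.0000 ≤ continuation, so V_u = 1.7987
Node d (S = 33.75): continuation = e^(−0.07)·[0.5864·4.6641 + 0.4136·19.6875] = 10.1426; exercise value = 11.2500 > continuation, so V_d = 11.2500 (exercise)
Node 0 (S = 45): continuation = e^(−0.07)·[0.5864·1.7987 + 0.4136·11.2500] = 5.3221; exercise value = 0.0000 ≤ continuation, so V_0 = 5.3221

5.32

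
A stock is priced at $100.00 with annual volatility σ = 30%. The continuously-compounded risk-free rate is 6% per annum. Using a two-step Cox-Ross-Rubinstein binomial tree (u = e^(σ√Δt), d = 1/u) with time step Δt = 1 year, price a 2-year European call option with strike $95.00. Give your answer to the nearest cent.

$23.70

CRR parameters: u = e^(σ√Δt) = e^(0.3·√1) = 1.3499, d = 1/u = 0.7408
Per-period rate: rΔt = 0.06·1 = 0.06, so R = e^0.06 = 1.0618
Risk-neutral probability p = (e^0.06 − 0.7408)/(1.3499 − 0.7408) = 0.3210/0.6090 = 0.5271
Terminal stock prices: S_uu = 182.2, S_ud = 100, S_dd = 54.88
Terminal payoffs (S − K): max(87.21, 0) = 87.21, max(5, 0) = 5, max(-40.12, 0) = 0
Node u (S = 135): V_u = e^(−0.06)·[0.5271·87.2119 + 0.4729·5.0000] = 45.5183
Node d (S = 74.08): V_d = e^(−0.06)·[0.5271·5.0000 + 0.4729·0.0000] = 2.4820
Node 0 (S = 100): V_0 = e^(−0.06)·[0.5271·45.5183 + 0.4729·2.4820] = 23.7004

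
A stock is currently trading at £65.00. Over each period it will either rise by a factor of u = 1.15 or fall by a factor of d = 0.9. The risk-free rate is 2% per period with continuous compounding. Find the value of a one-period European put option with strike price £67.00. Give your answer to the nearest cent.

£4.33

Risk-neutral probability p = (e^0.02 − 0.9)/(1.15 − 0.9) = 0.1202/0.2500 = 0.4808
Terminal stock prices: S_u = 74.75, S_d = 58.5
Terminal payoffs (K − S): max(-7.75, 0) = 0, max(8.5, 0) = 8.5
Node 0 (S = 65): V_0 = e^(−0.02)·[0.4808·0.0000 + 0.5192·8.5000] = 4.3258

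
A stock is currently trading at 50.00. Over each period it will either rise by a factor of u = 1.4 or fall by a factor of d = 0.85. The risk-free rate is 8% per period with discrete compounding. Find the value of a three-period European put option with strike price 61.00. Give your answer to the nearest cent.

8.25

Risk-neutral probability p = (1 + 0.08 − 0.85)/(1.4 − 0.85) = 0.2300/0.5500 = 0.4182
Terminal stock prices: S_uuu = 137.2, S_uud = 83.3, S_udd = 50.57, S_ddd = 30.71
Terminal payoffs (K − S): max(-76.2, 0) = 0, max(-22.3, 0) = 0, max(10.43, 0) = 10.43, max(30.29, 0) = 30.29
Node uu (S = 98): V_uu = 1/1.08·[0.4182·0.0000 + 0.5818·0.0000] = 0.0000
Node ud (S = 59.5): V_ud = 1/1.08·[0.4182·0.0000 + 0.5818·10.4250] = 5.6162
Node dd (S = 36.12): V_dd = 1/1.08·[0.4182·10.4250 + 0.5818·30.2938] = 20.3565
Node u (S = 70): V_u = 1/1.08·[0.4182·0.0000 + 0.5818·5.6162] = 3.0255
Node d (S = 42.5): V_d = 1/1.08·[0.4182·5.6162 + 0.5818·20.3565] = 13.1411
Node 0 (S = 50): V_0 = 1/1.08·[0.4182·3.0255 + 0.5818·13.1411] = 8.2509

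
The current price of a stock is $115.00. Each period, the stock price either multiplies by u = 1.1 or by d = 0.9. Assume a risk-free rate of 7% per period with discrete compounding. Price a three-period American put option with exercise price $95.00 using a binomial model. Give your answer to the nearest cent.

$0.04

Risk-neutral probability p = (1 + 0.07 − 0.9)/(1.1 − 0.9) = 0.1700/0.2000 = 0.8500
Terminal stock prices: S_uuu = 153.1, S_uud = 125.2, S_udd = 102.5, S_ddd = 83.84
Terminal payoffs (K − S): max(-58.07, 0) = 0, max(-30.24, 0) = 0, max(-7.465, 0) = 0, max(11.16, 0) = 11.16
Node uu (S = 139.2): continuation = 1/1.07·[0.8500·0.0000 + 0.1500·0.0000] = 0.0000; exercise value = 0.0000 ≤ continuation, so V_uu = 0.0000
Node ud (S = 113.9): continuation = 1/1.07·[0.8500·0.0000 + 0.1500·0.0000] = 0.0000; exercise value = 0.0000 ≤ continuation, so V_ud = 0.0000
Node dd (S = 93.15): continuation = 1/1.07·[0.8500·0.0000 + 0.1500·11.1650] = 1.5652; exercise value = 1.8500 > continuation, so V_dd = 1.8500 (exercise)
Node u (S = 126.5): continuation = 1/1.07·[0.8500·0.0000 + 0.1500·0.0000] = 0.0000; exercise value = 0.0000 ≤ continuation, so V_u = 0.0000
Node d (S = 103.5): continuation = 1/1.07·[0.8500·0.0000 + 0.1500·1.8500] = 0.2593; exercise value = 0.0000 ≤ continuation, so V_d = 0.2593
Node 0 (S = 115): continuation = 1/1.07·[0.8500·0.0000 + 0.1500·0.2593] = 0.0364; exercise value = 0.0000 ≤ continuation, so V_0 = 0.0364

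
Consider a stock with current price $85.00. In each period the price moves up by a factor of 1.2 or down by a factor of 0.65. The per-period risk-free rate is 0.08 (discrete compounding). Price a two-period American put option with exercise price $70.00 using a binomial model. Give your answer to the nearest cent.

Risk-neutral probability p = (1 + 0.08 − 0.65)/(1.2 − 0.65) = 0.4300/0.5500 = 0.7818
Terminal stock prices: S_uu = 122.4, S_ud = 66.3, S_dd = 35.91
Terminal payoffs (K − S): max(-52.4, 0) = 0, max(3.7, 0) = 3.7, max(34.09, 0) = 34.09
Node u (S = 102): continuation = 1/1.08·[0.7818·0.0000 + 0.2182·3.7000] = 0.7475; exercise value = 0.0000 ≤ continuation, so V_u = 0.7475
Node d (S = 55.25): continuation = 1/1.08·[0.7818·3.7000 + 0.2182·34.0875] = 9.5648; exercise value = 14.7500 > continuation, so V_d = 14.7500 (exercise)
Node 0 (S = 85): continuation = 1/1.08·[0.7818·0.7475 + 0.2182·14.7500] = 3.5209; exercise value = 0.0000 ≤ continuation, so V_0 = 3.5209

$3.52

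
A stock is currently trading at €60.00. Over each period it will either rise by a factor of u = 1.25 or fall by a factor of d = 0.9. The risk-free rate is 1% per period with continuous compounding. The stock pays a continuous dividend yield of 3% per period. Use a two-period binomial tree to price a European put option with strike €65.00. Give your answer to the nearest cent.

€9.55

Per-period risk-free factor R = e^0.01 = 1.0101; dividend-adjusted growth = e^(0.01−0.03) = 0.9802.
Risk-neutral probability p = (0.9802 − 0.9)/(1.25 − 0.9) = 0.0802/0.3500 = 0.2291
Terminal stock prices: S_uu = 93.75, S_ud = 67.5, S_dd = 48.6
Terminal payoffs (K − S): max(-28.75, 0) = 0, max(-2.5, 0) = 0, max(16.4, 0) = 16.4
Node u (S = 75): V_u = e^(−0.01)·[0.2291·0.0000 + 0.7709·0.0000] = 0.0000
Node d (S = 54): V_d = e^(−0.01)·[0.2291·0.0000 + 0.7709·16.4000] = 12.5163
Node 0 (S = 60): V_0 = e^(−0.01)·[0.2291·0.0000 + 0.7709·12.5163] = 9.5523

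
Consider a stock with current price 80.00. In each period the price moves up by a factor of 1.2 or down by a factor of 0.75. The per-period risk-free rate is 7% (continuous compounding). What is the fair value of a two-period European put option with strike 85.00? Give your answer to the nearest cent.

Risk-neutral probability p = (e^0.07 − 0.75)/(1.2 − 0.75) = 0.3225/0.4500 = 0.7167
Terminal stock prices: S_uu = 115.2, S_ud = 72, S_dd = 45
Terminal payoffs (K − S): max(-30.2, 0) = 0, max(13, 0) = 13, max(40, 0) = 40
Node u (S = 96): V_u = e^(−0.07)·[0.7167·0.0000 + 0.2833·13.0000] = 3.4341
Node d (S = 60): V_d = e^(−0.07)·[0.7167·13.0000 + 0.2833·40.0000] = 19.2535
Node 0 (S = 80): V_0 = e^(−0.07)·[0.7167·3.4341 + 0.2833·19.2535] = 7.3808

7.38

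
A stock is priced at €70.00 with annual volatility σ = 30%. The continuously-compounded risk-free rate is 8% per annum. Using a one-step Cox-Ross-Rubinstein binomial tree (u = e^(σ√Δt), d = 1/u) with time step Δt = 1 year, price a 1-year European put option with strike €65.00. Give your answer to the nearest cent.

€5.31

CRR parameters: u = e^(σ√Δt) = e^(0.3·√1) = 1.3499, d = 1/u = 0.7408
Per-period rate: rΔt = 0.08·1 = 0.08, so R = e^0.08 = 1.0833
Risk-neutral probability p = (e^0.08 − 0.7408)/(1.3499 − 0.7408) = 0.3425/0.6090 = 0.5623
Terminal stock prices: S_u = 94.49, S_d = 51.86
Terminal payoffs (K − S): max(-29.49, 0) = 0, max(13.14, 0) = 13.14
Node 0 (S = 70): V_0 = e^(−0.08)·[0.5623·0.0000 + 0.4377·13.1427] = 5.3102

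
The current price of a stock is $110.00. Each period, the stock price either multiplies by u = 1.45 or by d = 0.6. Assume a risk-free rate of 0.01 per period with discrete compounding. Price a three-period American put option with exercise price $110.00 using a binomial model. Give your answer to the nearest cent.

Risk-neutral probability p = (1 + 0.01 − 0.6)/(1.45 − 0.6) = 0.4100/0.8500 = 0.4824
Terminal stock prices: S_uuu = 335.3, S_uud = 138.8, S_udd = 57.42, S_ddd = 23.76
Terminal payoffs (K − S): max(-225.3, 0) = 0, max(-28.76, 0) = 0, max(52.58, 0) = 52.58, max(86.24, 0) = 86.24
Node uu (S = 231.3): continuation = 1/1.01·[0.4824·0.0000 + 0.5176·0.0000] = 0.0000; exercise value = 0.0000 ≤ continuation, so V_uu = 0.0000
Node ud (S = 95.7): continuation = 1/1.01·[0.4824·0.0000 + 0.5176·52.5800] = 26.9484; exercise value = 14.3000 ≤ continuation, so V_ud = 26.9484
Node dd (S = 39.6): continuation = 1/1.01·[0.4824·52.5800 + 0.5176·86.2400] = 69.3109; exercise value = 70.4000 > continuation, so V_dd = 70.4000 (exercise)
Node u (S = 159.5): continuation = 1/1.01·[0.4824·0.0000 + 0.5176·26.9484] = 13.8116; exercise value = 0.0000 ≤ continuation, so V_u = 13.8116
Node d (S = 66): continuation = 1/1.01·[0.4824·26.9484 + 0.5176·70.4000] = 48.9515; exercise value = 44.0000 ≤ continuation, so V_d = 48.9515
Node 0 (S = 110): continuation = 1/1.01·[0.4824·13.8116 + 0.5176·48.9515] = 31.6848; exercise value = 0.0000 ≤ continuation, so V_0 = 31.6848

$31.68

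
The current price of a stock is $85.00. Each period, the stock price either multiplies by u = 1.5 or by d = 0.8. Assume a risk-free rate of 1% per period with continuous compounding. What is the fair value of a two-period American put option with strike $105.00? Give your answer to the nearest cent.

$26.26

Risk-neutral probability p = (e^0.01 − 0.8)/(1.5 − 0.8) = 0.2101/0.7000 = 0.3001
Terminal stock prices: S_uu = 191.2, S_ud = 102, S_dd = 54.4
Terminal payoffs (K − S): max(-86.25, 0) = 0, max(3, 0) = 3, max(50.6, 0) = 50.6
Node u (S = 127.5): continuation = e^(−0.01)·[0.3001·0.0000 + 0.6999·3.0000] = 2.0789; exercise value = 0.0000 ≤ continuation, so V_u = 2.0789
Node d (S = 68): continuation = e^(−0.01)·[0.3001·3.0000 + 0.6999·50.6000] = 35.9552; exercise value = 37.0000 > continuation, so V_d = 37.0000 (exercise)
Node 0 (S = 85): continuation = e^(−0.01)·[0.3001·2.0789 + 0.6999·37.0000] = 26.2573; exercise value = 20.0000 ≤ continuation, so V_0 = 26.2573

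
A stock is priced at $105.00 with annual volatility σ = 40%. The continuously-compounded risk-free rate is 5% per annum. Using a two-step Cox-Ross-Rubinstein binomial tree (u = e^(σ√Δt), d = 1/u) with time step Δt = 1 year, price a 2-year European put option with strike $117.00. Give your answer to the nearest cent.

CRR parameters: u = e^(σ√Δt) = e^(0.4·√1) = 1.4918, d = 1/u = 0.6703
Per-period rate: rΔt = 0.05·1 = 0.05, so R = e^0.05 = 1.0513
Risk-neutral probability p = (e^0.05 − 0.6703)/(1.4918 − 0.6703) = 0.3810/0.8215 = 0.4637
Terminal stock prices: S_uu = 233.7, S_ud = 105, S_dd = 47.18
Terminal payoffs (K − S): max(-116.7, 0) = 0, max(12, 0) = 12, max(69.82, 0) = 69.82
Node u (S = 156.6): V_u = e^(−0.05)·[0.4637·0.0000 + 0.5363·12.0000] = 6.1215
Node d (S = 70.38): V_d = e^(−0.05)·[0.4637·12.0000 + 0.5363·69.8205] = 40.9102
Node 0 (S = 105): V_0 = e^(−0.05)·[0.4637·6.1215 + 0.5363·40.9102] = 23.5694

$23.57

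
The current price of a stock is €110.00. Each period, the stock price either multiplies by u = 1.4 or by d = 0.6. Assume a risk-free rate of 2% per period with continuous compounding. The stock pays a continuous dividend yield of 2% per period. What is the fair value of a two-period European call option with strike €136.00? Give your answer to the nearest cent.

Per-period risk-free factor R = e^0.02 = 1.0202; dividend-adjusted growth = e^(0.02−0.02) = 1.0000.
Risk-neutral probability p = (1.0000 − 0.6)/(1.4 − 0.6) = 0.4000/0.8000 = 0.5000
Terminal stock prices: S_uu = 215.6, S_ud = 92.4, S_dd = 39.6
Terminal payoffs (S − K): max(79.6, 0) = 79.6, max(-43.6, 0) = 0, max(-96.4, 0) = 0
Node u (S = 154): V_u = e^(−0.02)·[0.5000·79.6000 + 0.5000·0.0000] = 39.0119
Node d (S = 66): V_d = e^(−0.02)·[0.5000·0.0000 + 0.5000·0.0000] = 0.0000
Node 0 (S = 110): V_0 = e^(−0.02)·[0.5000·39.0119 + 0.5000·0.0000] = 19.1197

€19.12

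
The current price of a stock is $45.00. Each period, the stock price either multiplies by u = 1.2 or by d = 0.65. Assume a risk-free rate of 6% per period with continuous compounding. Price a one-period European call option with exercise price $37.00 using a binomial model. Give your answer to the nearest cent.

Risk-neutral probability p = (e^0.06 − 0.65)/(1.2 − 0.65) = 0.4118/0.5500 = 0.7488
Terminal stock prices: S_u = 54, S_d = 29.25
Terminal payoffs (S − K): max(17, 0) = 17, max(-7.75, 0) = 0
Node 0 (S = 45): V_0 = e^(−0.06)·[0.7488·17.0000 + 0.2512·0.0000] = 11.9882

$11.99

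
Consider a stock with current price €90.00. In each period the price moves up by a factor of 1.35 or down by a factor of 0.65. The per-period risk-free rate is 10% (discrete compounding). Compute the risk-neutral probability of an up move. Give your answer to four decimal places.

p = 0.6429

Risk-neutral probability p = (1 + 0.1 − 0.65)/(1.35 − 0.65) = 0.4500/0.7000 = 0.6429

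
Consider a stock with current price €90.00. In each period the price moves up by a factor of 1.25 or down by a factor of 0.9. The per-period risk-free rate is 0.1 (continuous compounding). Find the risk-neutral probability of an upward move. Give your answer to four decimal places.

p = 0.5862

Risk-neutral probability p = (e^0.1 − 0.9)/(1.25 − 0.9) = 0.2052/0.3500 = 0.5862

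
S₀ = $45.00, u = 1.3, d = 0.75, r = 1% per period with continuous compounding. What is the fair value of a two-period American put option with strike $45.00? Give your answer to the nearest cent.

Risk-neutral probability p = (e^0.01 − 0.75)/(1.3 − 0.75) = 0.2601/0.5500 = 0.4728
Terminal stock prices: S_uu = 76.05, S_ud = 43.88, S_dd = 25.31
Terminal payoffs (K − S): max(-31.05, 0) = 0, max(1.125, 0) = 1.125, max(19.69, 0) = 19.69
Node u (S = 58.5): continuation = e^(−0.01)·[0.4728·0.0000 + 0.5272·1.1250] = 0.5872; exercise value = 0.0000 ≤ continuation, so V_u = 0.5872
Node d (S = 33.75): continuation = e^(−0.01)·[0.4728·1.1250 + 0.5272·19.6875] = 10.8022; exercise value = 11.2500 > continuation, so V_d = 11.2500 (exercise)
Node 0 (S = 45): continuation = e^(−0.01)·[0.4728·0.5872 + 0.5272·11.2500] = 6.1466; exercise value = 0.0000 ≤ continuation, so V_0 = 6.1466

$6.15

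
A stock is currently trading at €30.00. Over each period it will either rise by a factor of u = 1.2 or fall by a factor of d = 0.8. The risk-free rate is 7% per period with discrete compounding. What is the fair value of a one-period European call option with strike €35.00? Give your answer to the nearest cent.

Risk-neutral probability p = (1 + 0.07 − 0.8)/(1.2 − 0.8) = 0.2700/0.4000 = 0.6750
Terminal stock prices: S_u = 36, S_d = 24
Terminal payoffs (S − K): max(1, 0) = 1, max(-11, 0) = 0
Node 0 (S = 30): V_0 = 1/1.07·[0.6750·1.0000 + 0.3250·0.0000] = 0.6308

€0.63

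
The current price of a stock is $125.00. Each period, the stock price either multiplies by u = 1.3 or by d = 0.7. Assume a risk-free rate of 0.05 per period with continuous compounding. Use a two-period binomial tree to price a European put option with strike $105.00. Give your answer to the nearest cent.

$6.80

Risk-neutral probability p = (e^0.05 − 0.7)/(1.3 − 0.7) = 0.3513/0.6000 = 0.5855
Terminal stock prices: S_uu = 211.3, S_ud = 113.7, S_dd = 61.25
Terminal payoffs (K − S): max(-106.3, 0) = 0, max(-8.75, 0) = 0, max(43.75, 0) = 43.75
Node u (S = 162.5): V_u = e^(−0.05)·[0.5855·0.0000 + 0.4145·0.0000] = 0.0000
Node d (S = 87.5): V_d = e^(−0.05)·[0.5855·0.0000 + 0.4145·43.7500] = 17.2520
Node 0 (S = 125): V_0 = e^(−0.05)·[0.5855·0.0000 + 0.4145·17.2520] = 6.8030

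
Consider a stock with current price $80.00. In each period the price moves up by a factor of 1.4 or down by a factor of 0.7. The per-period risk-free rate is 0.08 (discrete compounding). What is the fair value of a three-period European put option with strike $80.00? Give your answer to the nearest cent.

$10.77

Risk-neutral probability p = (1 + 0.08 − 0.7)/(1.4 − 0.7) = 0.3800/0.7000 = 0.5429
Terminal stock prices: S_uuu = 219.5, S_uud = 109.8, S_udd = 54.88, S_ddd = 27.44
Terminal payoffs (K − S): max(-139.5, 0) = 0, max(-29.76, 0) = 0, max(25.12, 0) = 25.12, max(52.56, 0) = 52.56
Node uu (S = 156.8): V_uu = 1/1.08·[0.5429·0.0000 + 0.4571·0.0000] = 0.0000
Node ud (S = 78.4): V_ud = 1/1.08·[0.5429·0.0000 + 0.4571·25.1200] = 10.6328
Node dd (S = 39.2): V_dd = 1/1.08·[0.5429·25.1200 + 0.4571·52.5600] = 34.8741
Node u (S = 112): V_u = 1/1.08·[0.5429·0.0000 + 0.4571·10.6328] = 4.5007
Node d (S = 56): V_d = 1/1.08·[0.5429·10.6328 + 0.4571·34.8741] = 20.1060
Node 0 (S = 80): V_0 = 1/1.08·[0.5429·4.5007 + 0.4571·20.1060] = 10.7727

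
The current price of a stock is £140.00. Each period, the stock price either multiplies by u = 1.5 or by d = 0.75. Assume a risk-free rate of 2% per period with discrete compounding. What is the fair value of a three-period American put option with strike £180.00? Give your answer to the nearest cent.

Risk-neutral probability p = (1 + 0.02 − 0.75)/(1.5 − 0.75) = 0.2700/0.7500 = 0.3600
Terminal stock prices: S_uuu = 472.5, S_uud = 236.2, S_udd = 118.1, S_ddd = 59.06
Terminal payoffs (K − S): max(-292.5, 0) = 0, max(-56.25, 0) = 0, max(61.88, 0) = 61.88, max(120.9, 0) = 120.9
Node uu (S = 315): continuation = 1/1.02·[0.3600·0.0000 + 0.6400·0.0000] = 0.0000; exercise value = 0.0000 ≤ continuation, so V_uu = 0.0000
Node ud (S = 157.5): continuation = 1/1.02·[0.3600·0.0000 + 0.6400·61.8750] = 38.8235; exercise value = 22.5000 ≤ continuation, so V_ud = 38.8235
Node dd (S = 78.75): continuation = 1/1.02·[0.3600·61.8750 + 0.6400·120.9375] = 97.7206; exercise value = 101.2500 > continuation, so V_dd = 101.2500 (exercise)
Node u (S = 210): continuation = 1/1.02·[0.3600·0.0000 + 0.6400·38.8235] = 24.3599; exercise value = 0.0000 ≤ continuation, so V_u = 24.3599
Node d (S = 105): continuation = 1/1.02·[0.3600·38.8235 + 0.6400·101.2500] = 77.2318; exercise value = 75.0000 ≤ continuation, so V_d = 77.2318
Node 0 (S = 140): continuation = 1/1.02·[0.3600·24.3599 + 0.6400·77.2318] = 57.0568; exercise value = 40.0000 ≤ continuation, so V_0 = 57.0568

£57.06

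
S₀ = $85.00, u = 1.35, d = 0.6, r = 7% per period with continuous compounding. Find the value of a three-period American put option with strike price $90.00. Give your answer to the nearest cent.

$17.74

Risk-neutral probability p = (e^0.07 − 0.6)/(1.35 − 0.6) = 0.4725/0.7500 = 0.6300
Terminal stock prices: S_uuu = 209.1, S_uud = 92.95, S_udd = 41.31, S_ddd = 18.36
Terminal payoffs (K − S): max(-119.1, 0) = 0, max(-2.948, 0) = 0, max(48.69, 0) = 48.69, max(71.64, 0) = 71.64
Node uu (S = 154.9): continuation = e^(−0.07)·[0.6300·0.0000 + 0.3700·0.0000] = 0.0000; exercise value = 0.0000 ≤ continuation, so V_uu = 0.0000
Node ud (S = 68.85): continuation = e^(−0.07)·[0.6300·0.0000 + 0.3700·48.6900] = 16.7969; exercise value = 21.1500 > continuation, so V_ud = 21.1500 (exercise)
Node dd (S = 30.6): continuation = e^(−0.07)·[0.6300·48.6900 + 0.3700·71.6400] = 53.3154; exercise value = 59.4000 > continuation, so V_dd = 59.4000 (exercise)
Node u (S = 114.8): continuation = e^(−0.07)·[0.6300·0.0000 + 0.3700·21.1500] = 7.2962; exercise value = 0.0000 ≤ continuation, so V_u = 7.2962
Node d (S = 51): continuation = e^(−0.07)·[0.6300·21.1500 + 0.3700·59.4000] = 32.9154; exercise value = 39.0000 > continuation, so V_d = 39.0000 (exercise)
Node 0 (S = 85): continuation = e^(−0.07)·[0.6300·7.2962 + 0.3700·39.0000] = 17.7400; exercise value = 5.0000 ≤ continuation, so V_0 = 17.7400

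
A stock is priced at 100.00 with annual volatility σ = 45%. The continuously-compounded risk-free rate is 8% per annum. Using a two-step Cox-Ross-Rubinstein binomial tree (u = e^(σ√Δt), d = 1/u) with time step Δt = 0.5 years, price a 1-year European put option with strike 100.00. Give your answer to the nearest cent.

CRR parameters: u = e^(σ√Δt) = e^(0.45·√0.5) = 1.3746, d = 1/u = 0.7275
Per-period rate: rΔt = 0.08·0.5 = 0.04, so R = e^0.04 = 1.0408
Risk-neutral probability p = (e^0.04 − 0.7275)/(1.3746 − 0.7275) = 0.3134/0.6472 = 0.4842
Terminal stock prices: S_uu = 189, S_ud = 100, S_dd = 52.92
Terminal payoffs (K − S): max(-88.97, 0) = 0, max(0, 0) = 0, max(47.08, 0) = 47.08
Node u (S = 137.5): V_u = e^(−0.04)·[0.4842·0.0000 + 0.5158·0.0000] = 0.0000
Node d (S = 72.75): V_d = e^(−0.04)·[0.4842·0.0000 + 0.5158·47.0804] = 23.3331
Node 0 (S = 100): V_0 = e^(−0.04)·[0.4842·0.0000 + 0.5158·23.3331] = 11.5639

11.56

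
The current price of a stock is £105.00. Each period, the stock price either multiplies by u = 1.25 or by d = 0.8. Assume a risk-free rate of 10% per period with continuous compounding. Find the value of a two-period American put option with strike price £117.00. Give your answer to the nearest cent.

£12.00

Risk-neutral probability p = (e^0.1 − 0.8)/(1.25 − 0.8) = 0.3052/0.4500 = 0.6782
Terminal stock prices: S_uu = 164.1, S_ud = 105, S_dd = 67.2
Terminal payoffs (K − S): max(-47.06, 0) = 0, max(12, 0) = 12, max(49.8, 0) = 49.8
Node u (S = 131.2): continuation = e^(−0.1)·[0.6782·0.0000 + 0.3218·12.0000] = 3.4946; exercise value = 0.0000 ≤ continuation, so V_u = 3.4946
Node d (S = 84): continuation = e^(−0.1)·[0.6782·12.0000 + 0.3218·49.8000] = 21.8660; exercise value = 33.0000 > continuation, so V_d = 33.0000 (exercise)
Node 0 (S = 105): continuation = e^(−0.1)·[0.6782·3.4946 + 0.3218·33.0000] = 11.7544; exercise value = 12.0000 > continuation, so V_0 = 12.0000 (exercise)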